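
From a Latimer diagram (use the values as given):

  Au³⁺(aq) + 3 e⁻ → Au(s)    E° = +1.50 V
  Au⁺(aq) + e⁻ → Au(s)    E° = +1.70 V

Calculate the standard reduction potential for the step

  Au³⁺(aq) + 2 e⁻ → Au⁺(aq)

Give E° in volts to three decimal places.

+1.400 V

Sequential free energies add, so n₃E°₃ = n₁E°₁ + n₂E°₂.
With n₃ = 3, and the known step contributing 1×(+1.70) V, the unknown satisfies 2·E° = 3×(+1.50) − 1×(+1.70) = +2.800.
E° = +2.800 / 2 = +1.400 V.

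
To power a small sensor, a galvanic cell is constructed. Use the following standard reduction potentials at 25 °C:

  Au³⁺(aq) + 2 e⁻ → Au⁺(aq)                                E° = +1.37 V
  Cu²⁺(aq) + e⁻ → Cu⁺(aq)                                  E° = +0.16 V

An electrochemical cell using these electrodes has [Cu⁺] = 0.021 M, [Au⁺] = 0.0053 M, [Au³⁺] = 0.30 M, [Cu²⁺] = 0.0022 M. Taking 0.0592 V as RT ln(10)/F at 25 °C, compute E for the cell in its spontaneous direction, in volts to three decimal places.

Au³⁺/Au⁺ is the cathode (higher E°), Cu²⁺/Cu⁺ the anode: E°cell = +1.37 − (+0.16) = +1.21 V, n = 2.
Overall: Au³⁺(aq) + 2 Cu⁺(aq) → Au⁺(aq) + 2 Cu²⁺(aq)
Q = [Au⁺]·[Cu²⁺]^2 / ([Au³⁺]·[Cu⁺]^2); log Q = -3.712.
E = E° − (0.0592/n) log Q = +1.21 − (0.0592/2)(-3.712) = +1.320 V.

+1.320 V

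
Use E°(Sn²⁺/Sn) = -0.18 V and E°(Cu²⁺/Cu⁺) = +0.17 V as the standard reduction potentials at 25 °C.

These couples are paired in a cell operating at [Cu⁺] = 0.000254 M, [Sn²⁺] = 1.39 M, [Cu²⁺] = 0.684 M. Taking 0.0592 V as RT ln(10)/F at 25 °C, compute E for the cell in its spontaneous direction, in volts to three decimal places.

+0.549 V

Cu²⁺/Cu⁺ is the cathode (higher E°), Sn²⁺/Sn the anode: E°cell = +0.17 − (-0.18) = +0.35 V, n = 2.
Overall: 2 Cu²⁺(aq) + Sn(s) → 2 Cu⁺(aq) + Sn²⁺(aq)
Q = [Cu⁺]^2·[Sn²⁺] / ([Cu²⁺]^2); log Q = -6.717.
E = E° − (0.0592/n) log Q = +0.35 − (0.0592/2)(-6.717) = +0.549 V.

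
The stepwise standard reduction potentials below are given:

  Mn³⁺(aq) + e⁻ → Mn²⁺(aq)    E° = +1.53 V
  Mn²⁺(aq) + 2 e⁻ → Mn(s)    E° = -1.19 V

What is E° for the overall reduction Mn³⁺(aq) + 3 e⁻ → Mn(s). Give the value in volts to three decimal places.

-0.283 V

Standard free energies of sequential steps add: ΔG°₃ = ΔG°₁ + ΔG°₂, so n₃E°₃ = n₁E°₁ + n₂E°₂.
E°₃ = (1×+1.53 + 2×-1.19) / 3 = (-0.850) / 3 = -0.283 V.
Simply averaging or adding the two E° values would be wrong; the electron-weighted sum is required.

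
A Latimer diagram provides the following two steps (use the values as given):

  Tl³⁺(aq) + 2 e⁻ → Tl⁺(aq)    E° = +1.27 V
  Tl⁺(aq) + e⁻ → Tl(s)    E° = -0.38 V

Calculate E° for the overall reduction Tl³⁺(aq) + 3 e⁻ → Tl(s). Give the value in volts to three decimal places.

Since ΔG° = −nFE° is additive over sequential reductions, n₃E°₃ = n₁E°₁ + n₂E°₂.
E°₃ = (2×+1.27 + 1×-0.38) / 3 = (+2.160) / 3 = +0.720 V.

+0.720 V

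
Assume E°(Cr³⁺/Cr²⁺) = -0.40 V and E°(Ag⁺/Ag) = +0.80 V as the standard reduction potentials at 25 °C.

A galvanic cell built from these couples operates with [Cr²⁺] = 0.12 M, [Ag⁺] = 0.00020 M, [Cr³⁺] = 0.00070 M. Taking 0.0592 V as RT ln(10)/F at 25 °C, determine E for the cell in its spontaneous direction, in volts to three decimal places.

+1.113 V

Ag⁺/Ag is the cathode (higher E°), Cr³⁺/Cr²⁺ the anode: E°cell = +0.80 − (-0.40) = +1.20 V, n = 1.
Overall: Ag⁺(aq) + Cr²⁺(aq) → Ag(s) + Cr³⁺(aq)
Q = [Cr³⁺] / ([Ag⁺]·[Cr²⁺]); log Q = 1.465.
E = E° − (0.0592/n) log Q = +1.20 − (0.0592/1)(1.465) = +1.113 V.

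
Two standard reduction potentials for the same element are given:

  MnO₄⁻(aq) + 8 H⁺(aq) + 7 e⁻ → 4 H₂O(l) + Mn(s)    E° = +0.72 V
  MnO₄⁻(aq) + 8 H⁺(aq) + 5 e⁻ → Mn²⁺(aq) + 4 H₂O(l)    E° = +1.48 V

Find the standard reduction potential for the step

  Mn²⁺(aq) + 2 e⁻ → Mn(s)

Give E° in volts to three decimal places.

-1.180 V

Sequential free energies add, so n₃E°₃ = n₁E°₁ + n₂E°₂.
With n₃ = 7, and the known step contributing 5×(+1.48) V, the unknown satisfies 2·E° = 7×(+0.72) − 5×(+1.48) = -2.360.
E° = -2.360 / 2 = -1.180 V.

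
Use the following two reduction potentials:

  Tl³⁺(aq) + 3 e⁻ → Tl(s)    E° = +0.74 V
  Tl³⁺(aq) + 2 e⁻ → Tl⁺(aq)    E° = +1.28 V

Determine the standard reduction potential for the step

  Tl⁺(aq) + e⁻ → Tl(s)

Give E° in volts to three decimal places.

-0.340 V

Sequential free energies add, so n₃E°₃ = n₁E°₁ + n₂E°₂.
With n₃ = 3, and the known step contributing 2×(+1.28) V, the unknown satisfies 1·E° = 3×(+0.74) − 2×(+1.28) = -0.340.
E° = -0.340 / 1 = -0.340 V.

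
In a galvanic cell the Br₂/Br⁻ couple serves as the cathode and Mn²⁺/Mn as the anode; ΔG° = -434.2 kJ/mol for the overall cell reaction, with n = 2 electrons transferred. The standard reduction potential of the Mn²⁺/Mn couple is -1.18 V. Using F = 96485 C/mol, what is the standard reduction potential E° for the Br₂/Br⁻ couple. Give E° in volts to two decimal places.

+1.07 V

E°cell = −ΔG°/(nF) = −(-434.2×10³)/((2)(96485)) = +2.250 V.
Since Br₂/Br⁻ is the cathode and Mn²⁺/Mn the anode, E°cell = E°(Br₂/Br⁻) − E°(Mn²⁺/Mn).
So E°(Br₂/Br⁻) = E°cell + E°(Mn²⁺/Mn) = +2.250 + (-1.18) = +1.07 V.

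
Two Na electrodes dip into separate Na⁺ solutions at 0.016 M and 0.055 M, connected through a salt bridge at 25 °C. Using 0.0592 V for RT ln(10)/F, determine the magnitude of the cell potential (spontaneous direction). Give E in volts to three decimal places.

+0.032 V

For a concentration cell E°cell = 0. The 0.055 M side is the cathode (reduction is favoured where [Na⁺] is higher).
With n = 1, E = −(0.0592/1) log([Na⁺]ₐₙ/[Na⁺]꜀ₐₜ) = −(0.0592/1) log(0.016/0.055) = −(0.0592/1)(-0.536) = +0.032 V.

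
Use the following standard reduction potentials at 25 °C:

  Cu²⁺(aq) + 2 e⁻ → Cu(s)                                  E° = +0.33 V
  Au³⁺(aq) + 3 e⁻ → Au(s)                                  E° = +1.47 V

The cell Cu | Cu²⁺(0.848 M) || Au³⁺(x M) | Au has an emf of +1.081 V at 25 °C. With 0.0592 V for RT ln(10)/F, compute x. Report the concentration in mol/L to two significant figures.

Au³⁺/Au is the cathode, Cu²⁺/Cu the anode: E°cell = +1.14 V, n = 6.
Overall reaction: 2 Au³⁺(aq) + 3 Cu(s) → 2 Au(s) + 3 Cu²⁺(aq); Q = [Cu²⁺]^3/[Au³⁺]^2.
From E = E° − (0.0592/n) log Q: log Q = (E° − E)·n/0.0592 = (+1.14 − (+1.081))·6/0.0592 = 5.9797.
So 2·log[Au³⁺] = 3·log(0.848) − log Q = -0.2148 − (5.9797) = -6.1945; log[Au³⁺] = -6.1945 / 2 = -3.0972; [Au³⁺] = 10^(-3.0972) ≈ 0.00080 M.

0.00080 M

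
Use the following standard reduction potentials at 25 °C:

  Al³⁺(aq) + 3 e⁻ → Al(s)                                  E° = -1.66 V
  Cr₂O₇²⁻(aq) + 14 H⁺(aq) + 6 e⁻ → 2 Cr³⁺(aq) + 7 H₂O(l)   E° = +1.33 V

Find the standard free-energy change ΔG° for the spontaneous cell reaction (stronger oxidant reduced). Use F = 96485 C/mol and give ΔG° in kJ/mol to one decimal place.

Cr₂O₇²⁻/Cr³⁺ (E° = +1.33 V) is the cathode; Al³⁺/Al (E° = -1.66 V) is the anode, so E°cell = +2.99 V.
Balancing electrons gives n = 6 (lcm of 6 and 3).
ΔG° = −nFE° = −(6)(96485)(+2.99) = -1,730,941 J = -1730.9 kJ/mol.

-1730.9 kJ/mol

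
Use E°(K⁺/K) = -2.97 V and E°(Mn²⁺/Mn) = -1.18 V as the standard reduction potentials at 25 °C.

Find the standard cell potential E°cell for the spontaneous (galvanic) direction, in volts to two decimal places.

The Mn²⁺/Mn couple has the higher reduction potential, so it is the cathode; K⁺/K is oxidised at the anode.
E°cell = E°(cathode) − E°(anode) = (-1.18) − (-2.97) = +1.79 V.

+1.79 V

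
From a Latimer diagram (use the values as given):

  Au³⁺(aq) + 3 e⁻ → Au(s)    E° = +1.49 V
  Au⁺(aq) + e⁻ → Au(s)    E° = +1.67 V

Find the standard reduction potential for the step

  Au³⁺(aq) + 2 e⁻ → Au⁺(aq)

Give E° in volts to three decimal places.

+1.400 V

Sequential free energies add, so n₃E°₃ = n₁E°₁ + n₂E°₂.
With n₃ = 3, and the known step contributing 1×(+1.67) V, the unknown satisfies 2·E° = 3×(+1.49) − 1×(+1.67) = +2.800.
E° = +2.800 / 2 = +1.400 V.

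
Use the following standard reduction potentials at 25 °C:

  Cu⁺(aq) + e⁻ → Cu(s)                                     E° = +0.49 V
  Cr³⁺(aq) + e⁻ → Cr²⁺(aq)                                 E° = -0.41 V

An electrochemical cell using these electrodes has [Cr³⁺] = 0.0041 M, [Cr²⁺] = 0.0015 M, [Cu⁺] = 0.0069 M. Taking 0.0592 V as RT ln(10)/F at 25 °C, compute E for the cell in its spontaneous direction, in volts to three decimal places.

Cu⁺/Cu is the cathode (higher E°), Cr³⁺/Cr²⁺ the anode: E°cell = +0.49 − (-0.41) = +0.90 V, n = 1.
Overall: Cu⁺(aq) + Cr²⁺(aq) → Cu(s) + Cr³⁺(aq)
Q = [Cr³⁺] / ([Cu⁺]·[Cr²⁺]); log Q = 2.598.
E = E° − (0.0592/n) log Q = +0.90 − (0.0592/1)(2.598) = +0.746 V.

+0.746 V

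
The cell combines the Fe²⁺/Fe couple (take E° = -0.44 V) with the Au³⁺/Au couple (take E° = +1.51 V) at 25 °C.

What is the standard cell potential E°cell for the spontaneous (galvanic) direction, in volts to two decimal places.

The Au³⁺/Au couple has the higher reduction potential, so it is the cathode; Fe²⁺/Fe is oxidised at the anode.
E°cell = E°(cathode) − E°(anode) = (+1.51) − (-0.44) = +1.95 V.
Since E°cell > 0, the reaction is spontaneous under standard conditions.

+1.95 V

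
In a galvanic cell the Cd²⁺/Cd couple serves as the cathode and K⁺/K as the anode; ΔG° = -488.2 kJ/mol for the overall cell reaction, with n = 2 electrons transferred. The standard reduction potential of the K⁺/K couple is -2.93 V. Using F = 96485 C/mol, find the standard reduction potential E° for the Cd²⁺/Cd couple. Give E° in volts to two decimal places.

-0.40 V

E°cell = −ΔG°/(nF) = −(-488.2×10³)/((2)(96485)) = +2.530 V.
Since Cd²⁺/Cd is the cathode and K⁺/K the anode, E°cell = E°(Cd²⁺/Cd) − E°(K⁺/K).
So E°(Cd²⁺/Cd) = E°cell + E°(K⁺/K) = +2.530 + (-2.93) = -0.40 V.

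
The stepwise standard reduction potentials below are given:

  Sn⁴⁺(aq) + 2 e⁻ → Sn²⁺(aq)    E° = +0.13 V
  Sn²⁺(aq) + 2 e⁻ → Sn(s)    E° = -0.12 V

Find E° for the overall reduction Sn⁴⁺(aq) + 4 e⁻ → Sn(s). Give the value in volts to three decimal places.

+0.005 V

Adding the free-energy changes (−nFE°) of the two steps gives −n₃FE°₃ = −n₁FE°₁ − n₂FE°₂.
E°₃ = (2×+0.13 + 2×-0.12) / 4 = (+0.020) / 4 = +0.005 V.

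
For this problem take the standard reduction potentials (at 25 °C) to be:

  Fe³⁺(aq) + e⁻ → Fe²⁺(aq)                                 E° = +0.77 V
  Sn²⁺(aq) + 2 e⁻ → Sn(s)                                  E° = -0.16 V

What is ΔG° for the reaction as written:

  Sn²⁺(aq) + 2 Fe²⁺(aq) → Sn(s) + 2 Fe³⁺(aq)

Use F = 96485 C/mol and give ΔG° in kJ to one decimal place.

As written, Sn²⁺/Sn is reduced (cathode) and Fe³⁺/Fe²⁺ is oxidised (anode), so E°cell = (-0.16) − (+0.77) = -0.93 V.
Balancing electrons gives n = 2.
ΔG° = −nFE° = −(2)(96485)(-0.93) = 179,462 J = +179.5 kJ.

+179.5 kJ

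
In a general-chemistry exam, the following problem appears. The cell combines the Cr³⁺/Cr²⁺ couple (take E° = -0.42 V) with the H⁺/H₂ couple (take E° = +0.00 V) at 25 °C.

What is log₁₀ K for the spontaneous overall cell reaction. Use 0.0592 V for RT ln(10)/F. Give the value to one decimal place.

Cathode: H⁺/H₂; anode: Cr³⁺/Cr²⁺. E°cell = +0.42 V, n = 2.
log K = nE°cell / 0.0592 = (2)(+0.42) / 0.0592 = 14.2.

14.2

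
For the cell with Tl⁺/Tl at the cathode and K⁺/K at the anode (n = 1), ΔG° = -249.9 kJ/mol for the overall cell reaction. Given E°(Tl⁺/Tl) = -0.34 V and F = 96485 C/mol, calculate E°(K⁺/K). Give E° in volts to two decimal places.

-2.93 V

E°cell = −ΔG°/(nF) = −(-249.9×10³)/((1)(96485)) = +2.590 V.
Since Tl⁺/Tl is the cathode and K⁺/K the anode, E°cell = E°(Tl⁺/Tl) − E°(K⁺/K).
So E°(K⁺/K) = E°(Tl⁺/Tl) − E°cell = (-0.34) − (+2.590) = -2.93 V.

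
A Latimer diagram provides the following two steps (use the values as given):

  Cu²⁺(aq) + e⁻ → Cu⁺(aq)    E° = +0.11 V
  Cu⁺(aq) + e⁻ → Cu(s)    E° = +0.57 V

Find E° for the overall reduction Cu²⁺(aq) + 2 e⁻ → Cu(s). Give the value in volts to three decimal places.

+0.340 V

Standard free energies of sequential steps add: ΔG°₃ = ΔG°₁ + ΔG°₂, so n₃E°₃ = n₁E°₁ + n₂E°₂.
E°₃ = (1×+0.11 + 1×+0.57) / 2 = (+0.680) / 2 = +0.340 V.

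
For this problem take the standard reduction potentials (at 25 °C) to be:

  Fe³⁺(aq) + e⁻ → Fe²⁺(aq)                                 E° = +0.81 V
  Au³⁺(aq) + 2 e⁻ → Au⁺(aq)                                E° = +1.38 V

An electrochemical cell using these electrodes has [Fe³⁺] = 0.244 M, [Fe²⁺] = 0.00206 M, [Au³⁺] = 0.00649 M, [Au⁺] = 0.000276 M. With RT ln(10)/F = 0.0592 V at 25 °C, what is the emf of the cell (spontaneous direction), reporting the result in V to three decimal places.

+0.488 V

Au³⁺/Au⁺ is the cathode (higher E°), Fe³⁺/Fe²⁺ the anode: E°cell = +1.38 − (+0.81) = +0.57 V, n = 2.
Overall: Au³⁺(aq) + 2 Fe²⁺(aq) → Au⁺(aq) + 2 Fe³⁺(aq)
Q = [Au⁺]·[Fe³⁺]^2 / ([Au³⁺]·[Fe²⁺]^2); log Q = 2.776.
E = E° − (0.0592/n) log Q = +0.57 − (0.0592/2)(2.776) = +0.488 V.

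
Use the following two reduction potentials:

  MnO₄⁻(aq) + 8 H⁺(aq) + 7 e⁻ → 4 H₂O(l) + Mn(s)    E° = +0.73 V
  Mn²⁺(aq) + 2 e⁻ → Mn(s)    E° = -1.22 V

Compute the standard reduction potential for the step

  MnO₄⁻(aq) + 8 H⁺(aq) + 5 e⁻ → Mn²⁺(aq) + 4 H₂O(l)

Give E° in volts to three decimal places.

Sequential free energies add, so n₃E°₃ = n₁E°₁ + n₂E°₂.
With n₃ = 7, and the known step contributing 2×(-1.22) V, the unknown satisfies 5·E° = 7×(+0.73) − 2×(-1.22) = +7.550.
E° = +7.550 / 5 = +1.510 V.

+1.510 V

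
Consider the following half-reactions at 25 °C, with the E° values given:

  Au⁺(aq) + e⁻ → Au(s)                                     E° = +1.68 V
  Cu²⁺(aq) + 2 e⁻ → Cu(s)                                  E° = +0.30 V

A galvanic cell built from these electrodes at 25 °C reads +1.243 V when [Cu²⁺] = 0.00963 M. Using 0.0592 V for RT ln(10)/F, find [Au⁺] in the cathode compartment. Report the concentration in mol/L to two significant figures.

Au⁺/Au is the cathode, Cu²⁺/Cu the anode: E°cell = +1.38 V, n = 2.
Overall reaction: 2 Au⁺(aq) + Cu(s) → 2 Au(s) + Cu²⁺(aq); Q = [Cu²⁺]^1/[Au⁺]^2.
From E = E° − (0.0592/n) log Q: log Q = (E° − E)·n/0.0592 = (+1.38 − (+1.243))·2/0.0592 = 4.6284.
So 2·log[Au⁺] = 1·log(0.00963) − log Q = -2.0164 − (4.6284) = -6.6448; log[Au⁺] = -6.6448 / 2 = -3.3224; [Au⁺] = 10^(-3.3224) ≈ 0.00048 M.

0.00048 M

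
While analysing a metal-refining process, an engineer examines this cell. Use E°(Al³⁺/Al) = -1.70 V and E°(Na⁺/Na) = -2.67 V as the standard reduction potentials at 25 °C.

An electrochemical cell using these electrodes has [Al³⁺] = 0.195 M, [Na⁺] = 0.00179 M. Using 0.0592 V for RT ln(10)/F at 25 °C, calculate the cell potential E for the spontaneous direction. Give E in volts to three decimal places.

+1.119 V

Al³⁺/Al is the cathode (higher E°), Na⁺/Na the anode: E°cell = -1.70 − (-2.67) = +0.97 V, n = 3.
Overall: Al³⁺(aq) + 3 Na(s) → Al(s) + 3 Na⁺(aq)
Q = [Na⁺]^3 / ([Al³⁺]); log Q = -7.531.
E = E° − (0.0592/n) log Q = +0.97 − (0.0592/3)(-7.531) = +1.119 V.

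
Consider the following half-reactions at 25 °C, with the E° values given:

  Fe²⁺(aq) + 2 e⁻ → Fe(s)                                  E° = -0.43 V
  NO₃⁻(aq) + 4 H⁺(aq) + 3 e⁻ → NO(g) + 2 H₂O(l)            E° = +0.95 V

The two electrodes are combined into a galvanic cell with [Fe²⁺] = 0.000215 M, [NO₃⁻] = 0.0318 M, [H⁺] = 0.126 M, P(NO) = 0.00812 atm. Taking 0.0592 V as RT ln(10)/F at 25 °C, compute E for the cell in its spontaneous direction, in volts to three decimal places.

NO₃⁻/NO is the cathode (higher E°), Fe²⁺/Fe the anode: E°cell = +0.95 − (-0.43) = +1.38 V, n = 6.
Overall: 2 NO₃⁻(aq) + 8 H⁺(aq) + 3 Fe(s) → 2 NO(g) + 4 H₂O(l) + 3 Fe²⁺(aq)
Q = P(NO)^2·[Fe²⁺]^3 / ([NO₃⁻]^2·[H⁺]^8); log Q = -4.991.
E = E° − (0.0592/n) log Q = +1.38 − (0.0592/6)(-4.991) = +1.429 V.

+1.429 V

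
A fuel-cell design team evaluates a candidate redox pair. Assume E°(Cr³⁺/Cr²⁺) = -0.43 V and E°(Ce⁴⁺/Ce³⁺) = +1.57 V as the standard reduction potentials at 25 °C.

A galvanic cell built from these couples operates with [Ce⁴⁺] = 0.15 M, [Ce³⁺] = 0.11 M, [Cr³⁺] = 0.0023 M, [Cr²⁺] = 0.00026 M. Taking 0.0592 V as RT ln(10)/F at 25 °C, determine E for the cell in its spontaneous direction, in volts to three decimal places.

+1.952 V

Ce⁴⁺/Ce³⁺ is the cathode (higher E°), Cr³⁺/Cr²⁺ the anode: E°cell = +1.57 − (-0.43) = +2.00 V, n = 1.
Overall: Ce⁴⁺(aq) + Cr²⁺(aq) → Ce³⁺(aq) + Cr³⁺(aq)
Q = [Ce³⁺]·[Cr³⁺] / ([Ce⁴⁺]·[Cr²⁺]); log Q = 0.812.
E = E° − (0.0592/n) log Q = +2.00 − (0.0592/1)(0.812) = +1.952 V.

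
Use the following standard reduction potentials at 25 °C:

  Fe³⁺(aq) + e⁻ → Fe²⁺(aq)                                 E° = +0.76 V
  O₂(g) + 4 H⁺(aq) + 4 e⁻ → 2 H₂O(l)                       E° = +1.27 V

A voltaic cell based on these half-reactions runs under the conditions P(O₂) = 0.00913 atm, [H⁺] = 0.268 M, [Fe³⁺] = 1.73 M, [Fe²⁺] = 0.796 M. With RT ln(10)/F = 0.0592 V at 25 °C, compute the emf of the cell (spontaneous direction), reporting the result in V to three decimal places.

O₂/H₂O is the cathode (higher E°), Fe³⁺/Fe²⁺ the anode: E°cell = +1.27 − (+0.76) = +0.51 V, n = 4.
Overall: O₂(g) + 4 H⁺(aq) + 4 Fe²⁺(aq) → 2 H₂O(l) + 4 Fe³⁺(aq)
Q = [Fe³⁺]^4 / (P(O₂)·[H⁺]^4·[Fe²⁺]^4); log Q = 5.676.
E = E° − (0.0592/n) log Q = +0.51 − (0.0592/4)(5.676) = +0.426 V.

+0.426 V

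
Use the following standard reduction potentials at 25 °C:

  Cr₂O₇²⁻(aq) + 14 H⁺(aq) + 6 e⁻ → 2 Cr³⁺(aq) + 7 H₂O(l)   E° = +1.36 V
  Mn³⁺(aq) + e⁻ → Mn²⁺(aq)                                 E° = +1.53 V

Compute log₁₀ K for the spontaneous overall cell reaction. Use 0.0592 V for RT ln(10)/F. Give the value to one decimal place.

Cathode: Mn³⁺/Mn²⁺; anode: Cr₂O₇²⁻/Cr³⁺. E°cell = +0.17 V, n = 6.
log K = nE°cell / 0.0592 = (6)(+0.17) / 0.0592 = 17.2.

17.2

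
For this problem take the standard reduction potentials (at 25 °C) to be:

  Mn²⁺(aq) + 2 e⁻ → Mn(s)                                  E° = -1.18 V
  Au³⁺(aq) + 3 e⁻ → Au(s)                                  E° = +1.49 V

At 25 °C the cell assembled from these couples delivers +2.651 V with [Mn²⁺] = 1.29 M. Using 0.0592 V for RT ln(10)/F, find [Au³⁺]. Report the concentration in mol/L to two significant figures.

0.16 M

Au³⁺/Au is the cathode, Mn²⁺/Mn the anode: E°cell = +2.67 V, n = 6.
Overall reaction: 2 Au³⁺(aq) + 3 Mn(s) → 2 Au(s) + 3 Mn²⁺(aq); Q = [Mn²⁺]^3/[Au³⁺]^2.
From E = E° − (0.0592/n) log Q: log Q = (E° − E)·n/0.0592 = (+2.67 − (+2.651))·6/0.0592 = 1.9257.
So 2·log[Au³⁺] = 3·log(1.29) − log Q = 0.3318 − (1.9257) = -1.5939; log[Au³⁺] = -1.5939 / 2 = -0.7970; [Au³⁺] = 10^(-0.7970) ≈ 0.16 M.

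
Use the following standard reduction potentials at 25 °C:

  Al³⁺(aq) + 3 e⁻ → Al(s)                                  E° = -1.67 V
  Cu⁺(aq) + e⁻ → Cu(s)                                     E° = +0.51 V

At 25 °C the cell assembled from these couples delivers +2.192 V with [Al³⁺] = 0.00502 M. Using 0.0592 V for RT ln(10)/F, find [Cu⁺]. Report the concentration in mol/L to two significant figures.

Cu⁺/Cu is the cathode, Al³⁺/Al the anode: E°cell = +2.18 V, n = 3.
Overall reaction: 3 Cu⁺(aq) + Al(s) → 3 Cu(s) + Al³⁺(aq); Q = [Al³⁺]^1/[Cu⁺]^3.
From E = E° − (0.0592/n) log Q: log Q = (E° − E)·n/0.0592 = (+2.18 − (+2.192))·3/0.0592 = -0.6081.
So 3·log[Cu⁺] = 1·log(0.00502) − log Q = -2.2993 − (-0.6081) = -1.6912; log[Cu⁺] = -1.6912 / 3 = -0.5637; [Cu⁺] = 10^(-0.5637) ≈ 0.27 M.

0.27 M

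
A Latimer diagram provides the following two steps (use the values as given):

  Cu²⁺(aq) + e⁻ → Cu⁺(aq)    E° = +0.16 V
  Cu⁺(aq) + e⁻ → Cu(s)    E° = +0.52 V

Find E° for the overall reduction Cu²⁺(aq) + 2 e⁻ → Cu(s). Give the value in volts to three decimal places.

Standard free energies of sequential steps add: ΔG°₃ = ΔG°₁ + ΔG°₂, so n₃E°₃ = n₁E°₁ + n₂E°₂.
E°₃ = (1×+0.16 + 1×+0.52) / 2 = (+0.680) / 2 = +0.340 V.

+0.340 V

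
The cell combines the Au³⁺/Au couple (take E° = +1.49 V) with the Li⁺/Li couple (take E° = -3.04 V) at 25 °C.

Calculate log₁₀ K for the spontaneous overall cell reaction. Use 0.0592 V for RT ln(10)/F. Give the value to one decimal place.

229.6

Cathode: Au³⁺/Au; anode: Li⁺/Li. E°cell = +4.53 V, n = 3.
log K = nE°cell / 0.0592 = (3)(+4.53) / 0.0592 = 229.6.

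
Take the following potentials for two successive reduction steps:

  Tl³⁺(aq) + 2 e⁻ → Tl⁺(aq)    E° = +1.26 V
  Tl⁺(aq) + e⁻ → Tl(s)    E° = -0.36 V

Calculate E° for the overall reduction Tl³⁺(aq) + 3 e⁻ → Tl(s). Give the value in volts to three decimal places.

Standard free energies of sequential steps add: ΔG°₃ = ΔG°₁ + ΔG°₂, so n₃E°₃ = n₁E°₁ + n₂E°₂.
E°₃ = (2×+1.26 + 1×-0.36) / 3 = (+2.160) / 3 = +0.720 V.

+0.720 V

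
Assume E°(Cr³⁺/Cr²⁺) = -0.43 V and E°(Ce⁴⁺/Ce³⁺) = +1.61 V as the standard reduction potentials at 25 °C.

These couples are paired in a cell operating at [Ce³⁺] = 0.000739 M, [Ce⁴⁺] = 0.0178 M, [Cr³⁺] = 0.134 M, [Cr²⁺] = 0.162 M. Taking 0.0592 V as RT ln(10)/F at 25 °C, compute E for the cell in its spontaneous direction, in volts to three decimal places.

Ce⁴⁺/Ce³⁺ is the cathode (higher E°), Cr³⁺/Cr²⁺ the anode: E°cell = +1.61 − (-0.43) = +2.04 V, n = 1.
Overall: Ce⁴⁺(aq) + Cr²⁺(aq) → Ce³⁺(aq) + Cr³⁺(aq)
Q = [Ce³⁺]·[Cr³⁺] / ([Ce⁴⁺]·[Cr²⁺]); log Q = -1.464.
E = E° − (0.0592/n) log Q = +2.04 − (0.0592/1)(-1.464) = +2.127 V.

+2.127 V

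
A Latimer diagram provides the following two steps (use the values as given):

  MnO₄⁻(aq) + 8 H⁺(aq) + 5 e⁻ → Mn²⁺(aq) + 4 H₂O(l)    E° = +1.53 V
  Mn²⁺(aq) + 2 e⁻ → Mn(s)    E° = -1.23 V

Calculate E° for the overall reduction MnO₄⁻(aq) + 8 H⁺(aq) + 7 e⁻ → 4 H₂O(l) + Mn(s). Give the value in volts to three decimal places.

+0.741 V

Standard free energies of sequential steps add: ΔG°₃ = ΔG°₁ + ΔG°₂, so n₃E°₃ = n₁E°₁ + n₂E°₂.
E°₃ = (5×+1.53 + 2×-1.23) / 7 = (+5.190) / 7 = +0.741 V.
Simply averaging or adding the two E° values would be wrong; the electron-weighted sum is required.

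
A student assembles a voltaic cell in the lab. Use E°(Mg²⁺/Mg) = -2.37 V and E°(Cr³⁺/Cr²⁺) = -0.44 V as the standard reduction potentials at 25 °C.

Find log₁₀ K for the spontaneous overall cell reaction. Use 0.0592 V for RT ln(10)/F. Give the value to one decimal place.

65.2

Cathode: Cr³⁺/Cr²⁺; anode: Mg²⁺/Mg. E°cell = +1.93 V, n = 2.
log K = nE°cell / 0.0592 = (2)(+1.93) / 0.0592 = 65.2.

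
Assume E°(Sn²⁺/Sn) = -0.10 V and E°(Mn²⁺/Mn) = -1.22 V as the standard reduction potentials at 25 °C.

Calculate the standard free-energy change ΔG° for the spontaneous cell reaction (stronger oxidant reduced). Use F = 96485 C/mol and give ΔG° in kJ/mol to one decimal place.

-216.1 kJ/mol

Sn²⁺/Sn (E° = -0.10 V) is the cathode; Mn²⁺/Mn (E° = -1.22 V) is the anode, so E°cell = +1.12 V.
Balancing electrons gives n = 2 (lcm of 2 and 2).
ΔG° = −nFE° = −(2)(96485)(+1.12) = -216,126 J = -216.1 kJ/mol.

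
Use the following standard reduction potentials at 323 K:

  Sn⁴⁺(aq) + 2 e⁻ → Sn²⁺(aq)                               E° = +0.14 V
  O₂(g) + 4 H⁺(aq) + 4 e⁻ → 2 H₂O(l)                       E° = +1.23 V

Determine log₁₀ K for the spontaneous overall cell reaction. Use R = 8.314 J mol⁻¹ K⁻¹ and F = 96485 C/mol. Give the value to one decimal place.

Cathode: O₂/H₂O; anode: Sn⁴⁺/Sn²⁺. E°cell = (+1.23) − (+0.14) = +1.09 V, with n = 4.
ΔG° = −nFE° = −RT ln K, so ln K = nFE°/(RT) = (4)(96485)(+1.09) / ((8.314)(323)) = 156.651.
log₁₀ K = 156.651 / ln 10 = 68.0.

68.0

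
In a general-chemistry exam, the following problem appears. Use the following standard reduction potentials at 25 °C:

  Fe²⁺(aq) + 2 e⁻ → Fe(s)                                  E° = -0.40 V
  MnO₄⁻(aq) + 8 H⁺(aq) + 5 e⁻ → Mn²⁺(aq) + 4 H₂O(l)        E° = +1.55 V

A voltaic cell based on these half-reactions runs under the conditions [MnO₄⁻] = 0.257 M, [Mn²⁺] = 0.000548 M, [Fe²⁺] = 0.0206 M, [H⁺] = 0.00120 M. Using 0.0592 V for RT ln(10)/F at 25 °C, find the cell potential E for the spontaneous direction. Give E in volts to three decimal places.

+1.755 V

MnO₄⁻/Mn²⁺ is the cathode (higher E°), Fe²⁺/Fe the anode: E°cell = +1.55 − (-0.40) = +1.95 V, n = 10.
Overall: 2 MnO₄⁻(aq) + 16 H⁺(aq) + 5 Fe(s) → 2 Mn²⁺(aq) + 8 H₂O(l) + 5 Fe²⁺(aq)
Q = [Mn²⁺]^2·[Fe²⁺]^5 / ([MnO₄⁻]^2·[H⁺]^16); log Q = 32.960.
E = E° − (0.0592/n) log Q = +1.95 − (0.0592/10)(32.960) = +1.755 V.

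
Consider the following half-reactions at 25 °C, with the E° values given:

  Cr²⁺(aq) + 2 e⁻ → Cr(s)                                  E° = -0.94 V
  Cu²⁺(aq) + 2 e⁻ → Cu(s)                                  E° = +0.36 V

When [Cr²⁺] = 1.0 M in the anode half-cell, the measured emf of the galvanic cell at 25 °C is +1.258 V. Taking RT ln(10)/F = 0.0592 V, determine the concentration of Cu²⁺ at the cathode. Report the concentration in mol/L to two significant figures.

Cu²⁺/Cu is the cathode, Cr²⁺/Cr the anode: E°cell = +1.30 V, n = 2.
Overall reaction: Cu²⁺(aq) + Cr(s) → Cu(s) + Cr²⁺(aq); Q = [Cr²⁺]^1/[Cu²⁺]^1.
From E = E° − (0.0592/n) log Q: log Q = (E° − E)·n/0.0592 = (+1.30 − (+1.258))·2/0.0592 = 1.4189.
So 1·log[Cu²⁺] = 1·log(1) − log Q = 0.0000 − (1.4189) = -1.4189; [Cu²⁺] = 10^(-1.4189) ≈ 0.038 M.

0.038 M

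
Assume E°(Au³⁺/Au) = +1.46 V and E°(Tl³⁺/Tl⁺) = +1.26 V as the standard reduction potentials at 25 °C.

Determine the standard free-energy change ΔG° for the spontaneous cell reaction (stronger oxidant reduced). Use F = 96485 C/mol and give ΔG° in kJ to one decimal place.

Au³⁺/Au (E° = +1.46 V) is the cathode; Tl³⁺/Tl⁺ (E° = +1.26 V) is the anode, so E°cell = +0.20 V.
Balancing electrons gives n = 6 (lcm of 3 and 2).
ΔG° = −nFE° = −(6)(96485)(+0.20) = -115,782 J = -115.8 kJ.

-115.8 kJ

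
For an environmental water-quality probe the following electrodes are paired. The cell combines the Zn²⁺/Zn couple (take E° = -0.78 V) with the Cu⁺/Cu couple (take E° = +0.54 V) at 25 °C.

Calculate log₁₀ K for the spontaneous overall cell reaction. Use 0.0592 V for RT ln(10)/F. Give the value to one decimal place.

Cathode: Cu⁺/Cu; anode: Zn²⁺/Zn. E°cell = +1.32 V, n = 2.
log K = nE°cell / 0.0592 = (2)(+1.32) / 0.0592 = 44.6.

44.6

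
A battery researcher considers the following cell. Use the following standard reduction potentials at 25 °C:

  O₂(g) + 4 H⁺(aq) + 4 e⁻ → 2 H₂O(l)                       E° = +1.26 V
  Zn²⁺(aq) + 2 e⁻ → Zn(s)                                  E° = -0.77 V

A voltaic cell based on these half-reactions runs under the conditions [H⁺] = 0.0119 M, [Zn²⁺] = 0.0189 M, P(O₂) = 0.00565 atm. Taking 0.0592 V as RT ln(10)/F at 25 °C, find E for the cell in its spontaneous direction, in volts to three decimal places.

+1.934 V

O₂/H₂O is the cathode (higher E°), Zn²⁺/Zn the anode: E°cell = +1.26 − (-0.77) = +2.03 V, n = 4.
Overall: O₂(g) + 4 H⁺(aq) + 2 Zn(s) → 2 H₂O(l) + 2 Zn²⁺(aq)
Q = [Zn²⁺]^2 / (P(O₂)·[H⁺]^4); log Q = 6.499.
E = E° − (0.0592/n) log Q = +2.03 − (0.0592/4)(6.499) = +1.934 V.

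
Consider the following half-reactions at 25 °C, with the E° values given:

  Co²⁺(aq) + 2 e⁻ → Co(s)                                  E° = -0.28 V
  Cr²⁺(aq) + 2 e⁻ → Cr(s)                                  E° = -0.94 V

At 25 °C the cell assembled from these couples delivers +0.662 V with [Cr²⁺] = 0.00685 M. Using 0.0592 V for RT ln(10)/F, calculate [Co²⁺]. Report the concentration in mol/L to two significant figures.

Co²⁺/Co is the cathode, Cr²⁺/Cr the anode: E°cell = +0.66 V, n = 2.
Overall reaction: Co²⁺(aq) + Cr(s) → Co(s) + Cr²⁺(aq); Q = [Cr²⁺]^1/[Co²⁺]^1.
From E = E° − (0.0592/n) log Q: log Q = (E° − E)·n/0.0592 = (+0.66 − (+0.662))·2/0.0592 = -0.0676.
So 1·log[Co²⁺] = 1·log(0.00685) − log Q = -2.1643 − (-0.0676) = -2.0967; [Co²⁺] = 10^(-2.0967) ≈ 0.0080 M.

0.0080 M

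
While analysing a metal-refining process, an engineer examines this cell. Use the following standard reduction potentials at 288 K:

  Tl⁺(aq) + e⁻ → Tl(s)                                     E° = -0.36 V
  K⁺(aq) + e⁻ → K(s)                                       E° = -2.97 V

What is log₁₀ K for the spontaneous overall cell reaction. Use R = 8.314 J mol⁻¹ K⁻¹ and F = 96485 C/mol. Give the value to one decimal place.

45.7

Cathode: Tl⁺/Tl; anode: K⁺/K. E°cell = (-0.36) − (-2.97) = +2.61 V, with n = 1.
ΔG° = −nFE° = −RT ln K, so ln K = nFE°/(RT) = (1)(96485)(+2.61) / ((8.314)(288)) = 105.171.
log₁₀ K = 105.171 / ln 10 = 45.7.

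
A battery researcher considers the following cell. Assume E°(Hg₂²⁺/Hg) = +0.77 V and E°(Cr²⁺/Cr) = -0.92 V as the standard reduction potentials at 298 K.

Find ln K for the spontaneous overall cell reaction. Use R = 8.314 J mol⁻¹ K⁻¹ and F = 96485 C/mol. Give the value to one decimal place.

Cathode: Hg₂²⁺/Hg; anode: Cr²⁺/Cr. E°cell = (+0.77) − (-0.92) = +1.69 V, with n = 2.
ΔG° = −nFE° = −RT ln K, so ln K = nFE°/(RT) = (2)(96485)(+1.69) / ((8.314)(298)) = 131.629.

131.6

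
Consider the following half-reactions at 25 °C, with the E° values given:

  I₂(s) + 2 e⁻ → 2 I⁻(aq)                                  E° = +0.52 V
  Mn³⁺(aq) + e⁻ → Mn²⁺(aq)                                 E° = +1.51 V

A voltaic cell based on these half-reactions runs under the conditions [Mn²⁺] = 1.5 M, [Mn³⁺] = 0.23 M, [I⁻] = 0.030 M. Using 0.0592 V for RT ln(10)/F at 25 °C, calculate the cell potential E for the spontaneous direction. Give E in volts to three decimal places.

Mn³⁺/Mn²⁺ is the cathode (higher E°), I₂/I⁻ the anode: E°cell = +1.51 − (+0.52) = +0.99 V, n = 2.
Overall: 2 Mn³⁺(aq) + 2 I⁻(aq) → 2 Mn²⁺(aq) + I₂(s)
Q = [Mn²⁺]^2 / ([Mn³⁺]^2·[I⁻]^2); log Q = 4.674.
E = E° − (0.0592/n) log Q = +0.99 − (0.0592/2)(4.674) = +0.852 V.

+0.852 V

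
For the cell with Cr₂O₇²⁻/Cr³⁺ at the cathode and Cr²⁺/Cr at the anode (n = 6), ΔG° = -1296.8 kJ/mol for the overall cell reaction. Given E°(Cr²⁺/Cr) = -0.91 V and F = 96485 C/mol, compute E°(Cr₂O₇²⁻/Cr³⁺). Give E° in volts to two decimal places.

E°cell = −ΔG°/(nF) = −(-1296.8×10³)/((6)(96485)) = +2.240 V.
Since Cr₂O₇²⁻/Cr³⁺ is the cathode and Cr²⁺/Cr the anode, E°cell = E°(Cr₂O₇²⁻/Cr³⁺) − E°(Cr²⁺/Cr).
So E°(Cr₂O₇²⁻/Cr³⁺) = E°cell + E°(Cr²⁺/Cr) = +2.240 + (-0.91) = +1.33 V.

+1.33 V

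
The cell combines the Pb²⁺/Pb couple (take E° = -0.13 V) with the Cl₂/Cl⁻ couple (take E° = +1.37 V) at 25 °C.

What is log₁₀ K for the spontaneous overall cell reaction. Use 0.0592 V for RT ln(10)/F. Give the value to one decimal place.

50.7

Cathode: Cl₂/Cl⁻; anode: Pb²⁺/Pb. E°cell = +1.50 V, n = 2.
log K = nE°cell / 0.0592 = (2)(+1.50) / 0.0592 = 50.7.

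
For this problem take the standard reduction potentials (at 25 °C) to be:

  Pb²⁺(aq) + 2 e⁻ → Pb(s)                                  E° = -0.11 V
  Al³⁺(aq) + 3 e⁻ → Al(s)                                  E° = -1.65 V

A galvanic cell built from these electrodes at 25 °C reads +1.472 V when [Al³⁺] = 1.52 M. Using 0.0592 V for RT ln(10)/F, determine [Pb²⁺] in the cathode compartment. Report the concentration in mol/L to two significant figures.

Pb²⁺/Pb is the cathode, Al³⁺/Al the anode: E°cell = +1.54 V, n = 6.
Overall reaction: 3 Pb²⁺(aq) + 2 Al(s) → 3 Pb(s) + 2 Al³⁺(aq); Q = [Al³⁺]^2/[Pb²⁺]^3.
From E = E° − (0.0592/n) log Q: log Q = (E° − E)·n/0.0592 = (+1.54 − (+1.472))·6/0.0592 = 6.8919.
So 3·log[Pb²⁺] = 2·log(1.52) − log Q = 0.3637 − (6.8919) = -6.5282; log[Pb²⁺] = -6.5282 / 3 = -2.1761; [Pb²⁺] = 10^(-2.1761) ≈ 0.0067 M.

0.0067 M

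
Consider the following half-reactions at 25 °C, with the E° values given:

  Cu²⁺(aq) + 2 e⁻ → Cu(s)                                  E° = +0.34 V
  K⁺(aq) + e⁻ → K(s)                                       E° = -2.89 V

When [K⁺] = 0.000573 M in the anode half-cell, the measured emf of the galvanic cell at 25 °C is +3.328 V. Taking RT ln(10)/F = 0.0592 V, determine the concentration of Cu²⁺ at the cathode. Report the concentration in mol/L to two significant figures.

0.00067 M

Cu²⁺/Cu is the cathode, K⁺/K the anode: E°cell = +3.23 V, n = 2.
Overall reaction: Cu²⁺(aq) + 2 K(s) → Cu(s) + 2 K⁺(aq); Q = [K⁺]^2/[Cu²⁺]^1.
From E = E° − (0.0592/n) log Q: log Q = (E° − E)·n/0.0592 = (+3.23 − (+3.328))·2/0.0592 = -3.3108.
So 1·log[Cu²⁺] = 2·log(0.000573) − log Q = -6.4837 − (-3.3108) = -3.1729; [Cu²⁺] = 10^(-3.1729) ≈ 0.00067 M.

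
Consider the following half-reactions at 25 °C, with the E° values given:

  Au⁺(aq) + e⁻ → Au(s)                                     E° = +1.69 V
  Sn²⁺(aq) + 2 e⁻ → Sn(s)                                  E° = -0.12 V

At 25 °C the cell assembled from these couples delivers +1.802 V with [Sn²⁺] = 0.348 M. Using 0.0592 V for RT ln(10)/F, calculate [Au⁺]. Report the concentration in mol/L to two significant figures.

Au⁺/Au is the cathode, Sn²⁺/Sn the anode: E°cell = +1.81 V, n = 2.
Overall reaction: 2 Au⁺(aq) + Sn(s) → 2 Au(s) + Sn²⁺(aq); Q = [Sn²⁺]^1/[Au⁺]^2.
From E = E° − (0.0592/n) log Q: log Q = (E° − E)·n/0.0592 = (+1.81 − (+1.802))·2/0.0592 = 0.2703.
So 2·log[Au⁺] = 1·log(0.348) − log Q = -0.4584 − (0.2703) = -0.7287; log[Au⁺] = -0.7287 / 2 = -0.3644; [Au⁺] = 10^(-0.3644) ≈ 0.43 M.

0.43 M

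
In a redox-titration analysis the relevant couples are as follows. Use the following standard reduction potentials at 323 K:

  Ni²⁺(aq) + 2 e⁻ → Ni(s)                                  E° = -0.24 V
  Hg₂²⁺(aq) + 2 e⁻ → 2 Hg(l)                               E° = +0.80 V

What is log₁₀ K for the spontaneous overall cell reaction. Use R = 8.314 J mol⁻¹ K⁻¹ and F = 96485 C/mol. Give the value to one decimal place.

32.5

Cathode: Hg₂²⁺/Hg; anode: Ni²⁺/Ni. E°cell = (+0.80) − (-0.24) = +1.04 V, with n = 2.
ΔG° = −nFE° = −RT ln K, so ln K = nFE°/(RT) = (2)(96485)(+1.04) / ((8.314)(323)) = 74.733.
log₁₀ K = 74.733 / ln 10 = 32.5.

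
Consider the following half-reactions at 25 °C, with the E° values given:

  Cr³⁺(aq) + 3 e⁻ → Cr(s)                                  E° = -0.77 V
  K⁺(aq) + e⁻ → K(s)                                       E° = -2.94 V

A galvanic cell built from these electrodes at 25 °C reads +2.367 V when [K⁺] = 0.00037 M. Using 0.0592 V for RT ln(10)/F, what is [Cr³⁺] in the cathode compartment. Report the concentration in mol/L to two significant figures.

0.49 M

Cr³⁺/Cr is the cathode, K⁺/K the anode: E°cell = +2.17 V, n = 3.
Overall reaction: Cr³⁺(aq) + 3 K(s) → Cr(s) + 3 K⁺(aq); Q = [K⁺]^3/[Cr³⁺]^1.
From E = E° − (0.0592/n) log Q: log Q = (E° − E)·n/0.0592 = (+2.17 − (+2.367))·3/0.0592 = -9.9831.
So 1·log[Cr³⁺] = 3·log(0.00037) − log Q = -10.2954 − (-9.9831) = -0.3123; [Cr³⁺] = 10^(-0.3123) ≈ 0.49 M.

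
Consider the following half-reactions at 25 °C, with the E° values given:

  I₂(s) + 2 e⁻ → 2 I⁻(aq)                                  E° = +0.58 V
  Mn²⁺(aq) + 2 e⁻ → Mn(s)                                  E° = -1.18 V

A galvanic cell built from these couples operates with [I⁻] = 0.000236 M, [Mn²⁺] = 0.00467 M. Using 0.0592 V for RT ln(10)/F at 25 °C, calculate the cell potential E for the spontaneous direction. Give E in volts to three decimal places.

I₂/I⁻ is the cathode (higher E°), Mn²⁺/Mn the anode: E°cell = +0.58 − (-1.18) = +1.76 V, n = 2.
Overall: I₂(s) + Mn(s) → 2 I⁻(aq) + Mn²⁺(aq)
Q = [I⁻]^2·[Mn²⁺]; log Q = -9.585.
E = E° − (0.0592/n) log Q = +1.76 − (0.0592/2)(-9.585) = +2.044 V.

+2.044 V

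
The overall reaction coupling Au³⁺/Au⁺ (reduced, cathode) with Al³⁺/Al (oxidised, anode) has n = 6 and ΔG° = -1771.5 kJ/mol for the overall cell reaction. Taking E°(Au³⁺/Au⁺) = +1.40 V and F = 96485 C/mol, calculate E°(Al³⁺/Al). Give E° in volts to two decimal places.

-1.66 V

E°cell = −ΔG°/(nF) = −(-1771.5×10³)/((6)(96485)) = +3.060 V.
Since Au³⁺/Au⁺ is the cathode and Al³⁺/Al the anode, E°cell = E°(Au³⁺/Au⁺) − E°(Al³⁺/Al).
So E°(Al³⁺/Al) = E°(Au³⁺/Au⁺) − E°cell = (+1.40) − (+3.060) = -1.66 V.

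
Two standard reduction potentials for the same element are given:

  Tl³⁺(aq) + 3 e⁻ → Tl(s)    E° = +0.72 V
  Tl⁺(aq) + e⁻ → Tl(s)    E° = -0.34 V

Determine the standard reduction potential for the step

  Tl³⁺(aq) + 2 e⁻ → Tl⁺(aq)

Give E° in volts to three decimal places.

Sequential free energies add, so n₃E°₃ = n₁E°₁ + n₂E°₂.
With n₃ = 3, and the known step contributing 1×(-0.34) V, the unknown satisfies 2·E° = 3×(+0.72) − 1×(-0.34) = +2.500.
E° = +2.500 / 2 = +1.250 V.

+1.250 V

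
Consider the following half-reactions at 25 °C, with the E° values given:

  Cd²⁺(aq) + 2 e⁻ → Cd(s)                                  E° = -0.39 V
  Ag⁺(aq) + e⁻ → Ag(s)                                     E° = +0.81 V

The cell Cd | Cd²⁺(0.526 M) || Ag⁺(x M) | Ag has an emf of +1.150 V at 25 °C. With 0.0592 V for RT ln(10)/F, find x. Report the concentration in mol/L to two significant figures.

Ag⁺/Ag is the cathode, Cd²⁺/Cd the anode: E°cell = +1.20 V, n = 2.
Overall reaction: 2 Ag⁺(aq) + Cd(s) → 2 Ag(s) + Cd²⁺(aq); Q = [Cd²⁺]^1/[Ag⁺]^2.
From E = E° − (0.0592/n) log Q: log Q = (E° − E)·n/0.0592 = (+1.20 − (+1.150))·2/0.0592 = 1.6892.
So 2·log[Ag⁺] = 1·log(0.526) − log Q = -0.2790 − (1.6892) = -1.9682; log[Ag⁺] = -1.9682 / 2 = -0.9841; [Ag⁺] = 10^(-0.9841) ≈ 0.10 M.

0.10 M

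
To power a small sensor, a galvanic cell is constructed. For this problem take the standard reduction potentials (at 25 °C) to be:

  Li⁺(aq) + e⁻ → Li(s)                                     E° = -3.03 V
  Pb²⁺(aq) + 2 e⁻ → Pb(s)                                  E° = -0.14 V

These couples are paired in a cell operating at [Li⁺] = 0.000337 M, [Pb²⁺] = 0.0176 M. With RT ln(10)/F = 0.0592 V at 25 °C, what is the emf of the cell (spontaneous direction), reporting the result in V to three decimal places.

+3.044 V

Pb²⁺/Pb is the cathode (higher E°), Li⁺/Li the anode: E°cell = -0.14 − (-3.03) = +2.89 V, n = 2.
Overall: Pb²⁺(aq) + 2 Li(s) → Pb(s) + 2 Li⁺(aq)
Q = [Li⁺]^2 / ([Pb²⁺]); log Q = -5.190.
E = E° − (0.0592/n) log Q = +2.89 − (0.0592/2)(-5.190) = +3.044 V.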